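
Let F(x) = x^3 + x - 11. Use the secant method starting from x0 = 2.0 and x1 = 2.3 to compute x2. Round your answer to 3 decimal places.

F(2.0) = -1.00000, F(2.3) = 3.46700
x2 = 2.30000 − 3.46700·(2.30000 − 2.00000) / (3.46700 − (-1.00000)) = 2.30000 − (1.04010)/(4.46700) = 2.06716

2.067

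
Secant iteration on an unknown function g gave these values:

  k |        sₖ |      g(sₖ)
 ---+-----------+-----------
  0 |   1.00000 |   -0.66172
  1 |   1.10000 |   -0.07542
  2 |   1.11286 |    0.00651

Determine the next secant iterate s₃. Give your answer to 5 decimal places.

s₃ = 1.11286 − 0.00651·(1.11286 − 1.10000) / (0.00651 − (-0.07542))
   = 1.11286 − (0.0000837)/(0.0819300) = 1.1118382

1.11184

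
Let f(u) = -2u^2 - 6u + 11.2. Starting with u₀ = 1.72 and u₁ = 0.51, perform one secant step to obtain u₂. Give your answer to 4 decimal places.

1.2385

f(1.72) = -5.036800, f(0.51) = 7.619800
u₂ = 0.510000 − 7.619800·(0.510000 − 1.720000) / (7.619800 − (-5.036800)) = 0.510000 − (-9.219958)/(12.656600) = 1.238470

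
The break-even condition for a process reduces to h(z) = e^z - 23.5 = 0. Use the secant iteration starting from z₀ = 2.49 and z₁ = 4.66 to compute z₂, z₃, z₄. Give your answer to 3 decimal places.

2.755, 2.920, 3.210

h(2.49) = -11.43872, h(4.66) = 82.13608
z₂ = 4.66000 − 82.13608·(4.66000 − 2.49000) / (82.13608 − (-11.43872)) = 4.66000 − (178.23530)/(93.57481) = 2.75526
h(2.75526) = -7.77481
z₃ = 2.75526 − (-7.77481)·(2.75526 − 4.66000) / (-7.77481 − 82.13608) = 2.75526 − (14.80896)/(-89.91089) = 2.91997
h(2.91997) = -4.95925
z₄ = 2.91997 − (-4.95925)·(2.91997 − 2.75526) / (-4.95925 − (-7.77481)) = 2.91997 − (-0.81682)/(2.81556) = 3.21008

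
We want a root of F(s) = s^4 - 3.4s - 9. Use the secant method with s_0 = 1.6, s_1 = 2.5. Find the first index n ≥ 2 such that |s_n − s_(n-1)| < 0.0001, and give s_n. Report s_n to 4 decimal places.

n = 7, s_n = 1.9930

F(1.6) = -7.886400, F(2.5) = 21.562500
s_2 = 2.500000 − 21.562500·(0.900000)/(29.448900) = 1.841020;  |Δ| = 0.658980
F(1.841020) = -3.771753
s_3 = 1.841020 − (-3.771753)·(-0.658980)/(-25.334253) = 1.939128;  |Δ| = 0.098109
F(1.939128) = -1.453793
s_4 = 1.939128 − (-1.453793)·(0.098109)/(2.317960) = 2.000661;  |Δ| = 0.061532
F(2.000661) = 0.218908
s_5 = 2.000661 − 0.218908·(0.061532)/(1.672701) = 1.992608;  |Δ| = 0.008053
F(1.992608) = -0.010105
s_6 = 1.992608 − (-0.010105)·(-0.008053)/(-0.229013) = 1.992963;  |Δ| = 0.000355
F(1.992963) = -0.000065
s_7 = 1.992963 − (-0.000065)·(0.000355)/(0.010039) = 1.992966;  |Δ| = 0.000002
|s_7 − s_6| = 0.000002 < 0.0001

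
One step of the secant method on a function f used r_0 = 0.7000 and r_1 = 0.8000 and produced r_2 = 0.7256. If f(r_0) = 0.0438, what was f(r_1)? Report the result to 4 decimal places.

-0.1273

The secant line through (0.7000, 0.0438) and (0.8000, f(r_1)) crosses zero at r_2 = 0.7256.
So (0.7000, 0.0438), (0.8000, f(r_1)), (0.7256, 0) are collinear:
f(r_1) = 0.0438 · (0.8000 − 0.7256) / (0.7000 − 0.7256) = 0.0438 · (0.074400)/(-0.025600) = -0.127294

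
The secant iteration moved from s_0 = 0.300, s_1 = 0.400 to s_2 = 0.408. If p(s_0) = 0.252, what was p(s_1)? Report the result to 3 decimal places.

The secant line through (0.300, 0.252) and (0.400, p(s_1)) crosses zero at s_2 = 0.408.
So (0.300, 0.252), (0.400, p(s_1)), (0.408, 0) are collinear:
p(s_1) = 0.252 · (0.400 − 0.408) / (0.300 − 0.408) = 0.252 · (-0.00800)/(-0.10800) = 0.01867

0.019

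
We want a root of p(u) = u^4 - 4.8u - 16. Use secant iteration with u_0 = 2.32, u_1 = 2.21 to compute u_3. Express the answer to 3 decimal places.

p(2.32) = 1.83423, p(2.21) = -2.75357
u_2 = 2.21000 − (-2.75357)·(2.21000 − 2.32000) / (-2.75357 − 1.83423) = 2.21000 − (0.30289)/(-4.58780) = 2.27602
p(2.27602) = -0.08967
u_3 = 2.27602 − (-0.08967)·(2.27602 − 2.21000) / (-0.08967 − (-2.75357)) = 2.27602 − (-0.00592)/(2.66389) = 2.27824

2.278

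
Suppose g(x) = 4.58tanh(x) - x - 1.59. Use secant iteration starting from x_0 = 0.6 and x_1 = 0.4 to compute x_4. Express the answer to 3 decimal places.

0.490

g(0.6) = 0.26969, g(0.4) = -0.24983
x_2 = 0.40000 − (-0.24983)·(0.40000 − 0.60000) / (-0.24983 − 0.26969) = 0.40000 − (0.04997)/(-0.51952) = 0.49618
g(0.49618) = 0.01653
x_3 = 0.49618 − 0.01653·(0.49618 − 0.40000) / (0.01653 − (-0.24983)) = 0.49618 − (0.00159)/(0.26636) = 0.49021
g(0.49021) = 0.00087
x_4 = 0.49021 − 0.00087·(0.49021 − 0.49618) / (0.00087 − 0.01653) = 0.49021 − (-0.00001)/(-0.01566) = 0.48988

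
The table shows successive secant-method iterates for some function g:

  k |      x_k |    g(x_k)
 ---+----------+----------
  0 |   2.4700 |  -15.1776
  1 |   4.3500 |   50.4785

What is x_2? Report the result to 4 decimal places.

2.9046

x_2 = 4.3500 − 50.4785·(4.3500 − 2.4700) / (50.4785 − (-15.1776))
   = 4.3500 − (94.899580)/(65.656100) = 2.904596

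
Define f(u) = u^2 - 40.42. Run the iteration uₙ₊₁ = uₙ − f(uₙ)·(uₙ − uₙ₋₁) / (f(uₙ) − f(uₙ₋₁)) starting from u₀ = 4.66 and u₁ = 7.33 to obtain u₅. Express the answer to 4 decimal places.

6.3577

f(4.66) = -18.704400, f(7.33) = 13.308900
u₂ = 7.330000 − 13.308900·(7.330000 − 4.660000) / (13.308900 − (-18.704400)) = 7.330000 − (35.534763)/(32.013300) = 6.220000
f(6.220000) = -1.731600
u₃ = 6.220000 − (-1.731600)·(6.220000 − 7.330000) / (-1.731600 − 13.308900) = 6.220000 − (1.922076)/(-15.040500) = 6.347793
f(6.347793) = -0.125519
u₄ = 6.347793 − (-0.125519)·(6.347793 − 6.220000) / (-0.125519 − (-1.731600)) = 6.347793 − (-0.016041)/(1.606081) = 6.357781
f(6.357781) = 0.001376
u₅ = 6.357781 − 0.001376·(6.357781 − 6.347793) / (0.001376 − (-0.125519)) = 6.357781 − (0.000014)/(0.126896) = 6.357672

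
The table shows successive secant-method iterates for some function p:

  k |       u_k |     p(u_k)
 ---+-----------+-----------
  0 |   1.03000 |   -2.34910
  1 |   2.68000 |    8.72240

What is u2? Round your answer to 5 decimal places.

1.38009

u2 = 2.68000 − 8.72240·(2.68000 − 1.03000) / (8.72240 − (-2.34910))
   = 2.68000 − (14.3919600)/(11.0715000) = 1.3800894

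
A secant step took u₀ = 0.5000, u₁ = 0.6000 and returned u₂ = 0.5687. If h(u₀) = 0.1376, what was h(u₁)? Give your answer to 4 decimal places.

The secant line through (0.5000, 0.1376) and (0.6000, h(u₁)) crosses zero at u₂ = 0.5687.
So (0.5000, 0.1376), (0.6000, h(u₁)), (0.5687, 0) are collinear:
h(u₁) = 0.1376 · (0.6000 − 0.5687) / (0.5000 − 0.5687) = 0.1376 · (0.031300)/(-0.068700) = -0.062691

-0.0627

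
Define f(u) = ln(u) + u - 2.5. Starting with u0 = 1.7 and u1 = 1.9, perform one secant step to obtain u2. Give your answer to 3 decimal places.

1.873

f(1.7) = -0.26937, f(1.9) = 0.04185
u2 = 1.90000 − 0.04185·(1.90000 − 1.70000) / (0.04185 − (-0.26937)) = 1.90000 − (0.00837)/(0.31123) = 1.87310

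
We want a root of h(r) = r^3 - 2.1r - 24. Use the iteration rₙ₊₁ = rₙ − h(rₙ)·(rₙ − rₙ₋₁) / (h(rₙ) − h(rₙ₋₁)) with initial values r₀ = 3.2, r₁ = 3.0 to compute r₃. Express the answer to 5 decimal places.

h(3.2) = 2.0480000, h(3.0) = -3.3000000
r₂ = 3.0000000 − (-3.3000000)·(3.0000000 − 3.2000000) / (-3.3000000 − 2.0480000) = 3.0000000 − (0.6600000)/(-5.3480000) = 3.1234106
h(3.1234106) = -0.0881243
r₃ = 3.1234106 − (-0.0881243)·(3.1234106 − 3.0000000) / (-0.0881243 − (-3.3000000)) = 3.1234106 − (-0.0108755)/(3.2118757) = 3.1267966

3.12680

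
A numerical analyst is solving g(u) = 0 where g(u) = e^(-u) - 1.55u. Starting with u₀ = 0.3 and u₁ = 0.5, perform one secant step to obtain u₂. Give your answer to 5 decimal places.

0.42416

g(0.3) = 0.2758182, g(0.5) = -0.1684693
u₂ = 0.5000000 − (-0.1684693)·(0.5000000 − 0.3000000) / (-0.1684693 − 0.2758182) = 0.5000000 − (-0.0336939)/(-0.4442876) = 0.4241620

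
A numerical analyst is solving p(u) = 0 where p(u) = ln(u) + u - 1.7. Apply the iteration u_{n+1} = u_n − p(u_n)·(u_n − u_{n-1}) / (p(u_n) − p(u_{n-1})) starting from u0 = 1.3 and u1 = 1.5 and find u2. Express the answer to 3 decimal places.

p(1.3) = -0.13764, p(1.5) = 0.20547
u2 = 1.50000 − 0.20547·(1.50000 − 1.30000) / (0.20547 − (-0.13764)) = 1.50000 − (0.04109)/(0.34310) = 1.38023

1.380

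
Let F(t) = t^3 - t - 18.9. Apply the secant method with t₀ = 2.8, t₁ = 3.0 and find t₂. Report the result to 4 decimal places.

F(2.8) = 0.252000, F(3.0) = 5.100000
t₂ = 3.000000 − 5.100000·(3.000000 − 2.800000) / (5.100000 − 0.252000) = 3.000000 − (1.020000)/(4.848000) = 2.789604

2.7896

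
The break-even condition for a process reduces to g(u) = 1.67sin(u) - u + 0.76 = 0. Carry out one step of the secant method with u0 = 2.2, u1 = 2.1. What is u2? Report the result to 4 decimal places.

g(2.2) = -0.089811, g(2.1) = 0.101560
u2 = 2.100000 − 0.101560·(2.100000 − 2.200000) / (0.101560 − (-0.089811)) = 2.100000 − (-0.010156)/(0.191371) = 2.153070

2.1531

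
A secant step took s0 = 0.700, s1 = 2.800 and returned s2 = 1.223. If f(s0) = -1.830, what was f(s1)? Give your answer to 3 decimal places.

5.518

The secant line through (0.700, -1.830) and (2.800, f(s1)) crosses zero at s2 = 1.223.
So (0.700, -1.830), (2.800, f(s1)), (1.223, 0) are collinear:
f(s1) = -1.830 · (2.800 − 1.223) / (0.700 − 1.223) = -1.830 · (1.57700)/(-0.52300) = 5.51799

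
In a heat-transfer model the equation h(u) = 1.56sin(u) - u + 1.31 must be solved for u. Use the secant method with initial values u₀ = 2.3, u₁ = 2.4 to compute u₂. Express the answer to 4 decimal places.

2.3827

h(2.3) = 0.173300, h(2.4) = -0.036277
u₂ = 2.400000 − (-0.036277)·(2.400000 − 2.300000) / (-0.036277 − 0.173300) = 2.400000 − (-0.003628)/(-0.209578) = 2.382690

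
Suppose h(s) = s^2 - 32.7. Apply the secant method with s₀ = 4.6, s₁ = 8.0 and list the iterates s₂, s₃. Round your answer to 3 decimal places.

5.516, 5.684

h(4.6) = -11.54000, h(8.0) = 31.30000
s₂ = 8.00000 − 31.30000·(8.00000 − 4.60000) / (31.30000 − (-11.54000)) = 8.00000 − (106.42000)/(42.84000) = 5.51587
h(5.51587) = -2.27514
s₃ = 5.51587 − (-2.27514)·(5.51587 − 8.00000) / (-2.27514 − 31.30000) = 5.51587 − (5.65175)/(-33.57514) = 5.68420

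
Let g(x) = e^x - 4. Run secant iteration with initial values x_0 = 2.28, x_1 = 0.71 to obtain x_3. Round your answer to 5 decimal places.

1.49668

g(2.28) = 5.7766804, g(0.71) = -1.9660087
x_2 = 0.7100000 − (-1.9660087)·(0.7100000 − 2.2800000) / (-1.9660087 − 5.7766804) = 0.7100000 − (3.0866337)/(-7.7426892) = 1.1086514
g(1.1086514) = -0.9697310
x_3 = 1.1086514 − (-0.9697310)·(1.1086514 − 0.7100000) / (-0.9697310 − (-1.9660087)) = 1.1086514 − (-0.3865846)/(0.9962777) = 1.4966804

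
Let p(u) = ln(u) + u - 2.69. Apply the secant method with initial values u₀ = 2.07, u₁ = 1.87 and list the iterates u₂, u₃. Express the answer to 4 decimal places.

1.9987, 1.9979

p(2.07) = 0.107549, p(1.87) = -0.194062
u₂ = 1.870000 − (-0.194062)·(1.870000 − 2.070000) / (-0.194062 − 0.107549) = 1.870000 − (0.038812)/(-0.301610) = 1.998684
p(1.998684) = 0.001173
u₃ = 1.998684 − 0.001173·(1.998684 − 1.870000) / (0.001173 − (-0.194062)) = 1.998684 − (0.000151)/(0.195234) = 1.997911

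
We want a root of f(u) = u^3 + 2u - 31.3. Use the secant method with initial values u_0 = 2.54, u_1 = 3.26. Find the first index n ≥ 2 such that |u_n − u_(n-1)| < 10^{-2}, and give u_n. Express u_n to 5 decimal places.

f(2.54) = -9.8329360, f(3.26) = 9.8659760
u_2 = 3.2600000 − 9.8659760·(0.7200000)/(19.6989120) = 2.8993962;  |Δ| = 0.3606038
f(2.8993962) = -1.1274386
u_3 = 2.8993962 − (-1.1274386)·(-0.3606038)/(-10.9934146) = 2.9363782;  |Δ| = 0.0369820
f(2.9363782) = -0.1088599
u_4 = 2.9363782 − (-0.1088599)·(0.0369820)/(1.0185786) = 2.9403306;  |Δ| = 0.0039524
|u_4 − u_3| = 0.0039524 < 10^{-2}

n = 4, u_n = 2.94033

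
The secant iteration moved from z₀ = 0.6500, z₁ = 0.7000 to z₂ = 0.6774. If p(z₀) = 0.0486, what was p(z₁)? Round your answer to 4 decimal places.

The secant line through (0.6500, 0.0486) and (0.7000, p(z₁)) crosses zero at z₂ = 0.6774.
So (0.6500, 0.0486), (0.7000, p(z₁)), (0.6774, 0) are collinear:
p(z₁) = 0.0486 · (0.7000 − 0.6774) / (0.6500 − 0.6774) = 0.0486 · (0.022600)/(-0.027400) = -0.040086

-0.0401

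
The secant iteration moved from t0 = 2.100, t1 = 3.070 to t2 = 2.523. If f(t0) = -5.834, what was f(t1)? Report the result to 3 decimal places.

7.544

The secant line through (2.100, -5.834) and (3.070, f(t1)) crosses zero at t2 = 2.523.
So (2.100, -5.834), (3.070, f(t1)), (2.523, 0) are collinear:
f(t1) = -5.834 · (3.070 − 2.523) / (2.100 − 2.523) = -5.834 · (0.54700)/(-0.42300) = 7.54420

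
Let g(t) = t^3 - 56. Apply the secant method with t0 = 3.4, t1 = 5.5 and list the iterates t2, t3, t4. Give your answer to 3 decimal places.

g(3.4) = -16.69600, g(5.5) = 110.37500
t2 = 5.50000 − 110.37500·(5.50000 − 3.40000) / (110.37500 − (-16.69600)) = 5.50000 − (231.78750)/(127.07100) = 3.67592
g(3.67592) = -6.32949
t3 = 3.67592 − (-6.32949)·(3.67592 − 5.50000) / (-6.32949 − 110.37500) = 3.67592 − (11.54549)/(-116.70449) = 3.77485
g(3.77485) = -2.21028
t4 = 3.77485 − (-2.21028)·(3.77485 − 3.67592) / (-2.21028 − (-6.32949)) = 3.77485 − (-0.21866)/(4.11921) = 3.82793

3.676, 3.775, 3.828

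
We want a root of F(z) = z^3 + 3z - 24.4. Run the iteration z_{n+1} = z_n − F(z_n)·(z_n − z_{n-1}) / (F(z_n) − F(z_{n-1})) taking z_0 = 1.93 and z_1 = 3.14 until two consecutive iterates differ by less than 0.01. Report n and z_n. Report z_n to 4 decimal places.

F(1.93) = -11.420943, F(3.14) = 15.979144
z_2 = 3.140000 − 15.979144·(1.210000)/(27.400087) = 2.434354;  |Δ| = 0.705646
F(2.434354) = -2.670765
z_3 = 2.434354 − (-2.670765)·(-0.705646)/(-18.649909) = 2.535406;  |Δ| = 0.101052
F(2.535406) = -0.495470
z_4 = 2.535406 − (-0.495470)·(0.101052)/(2.175294) = 2.558423;  |Δ| = 0.023017
F(2.558423) = 0.021498
z_5 = 2.558423 − 0.021498·(0.023017)/(0.516968) = 2.557466;  |Δ| = 0.000957
|z_5 − z_4| = 0.000957 < 0.01

n = 5, z_n = 2.5575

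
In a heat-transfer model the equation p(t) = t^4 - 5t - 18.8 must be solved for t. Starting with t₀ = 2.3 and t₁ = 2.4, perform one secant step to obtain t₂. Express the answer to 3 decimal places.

2.349

p(2.3) = -2.31590, p(2.4) = 2.37760
t₂ = 2.40000 − 2.37760·(2.40000 − 2.30000) / (2.37760 − (-2.31590)) = 2.40000 − (0.23776)/(4.69350) = 2.34934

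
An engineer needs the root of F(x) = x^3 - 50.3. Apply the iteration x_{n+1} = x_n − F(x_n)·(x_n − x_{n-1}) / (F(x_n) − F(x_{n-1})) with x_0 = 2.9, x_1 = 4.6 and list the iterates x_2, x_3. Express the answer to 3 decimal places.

3.504, 3.651

F(2.9) = -25.91100, F(4.6) = 47.03600
x_2 = 4.60000 − 47.03600·(4.60000 − 2.90000) / (47.03600 − (-25.91100)) = 4.60000 − (79.96120)/(72.94700) = 3.50385
F(3.50385) = -7.28353
x_3 = 3.50385 − (-7.28353)·(3.50385 − 4.60000) / (-7.28353 − 47.03600) = 3.50385 − (7.98388)/(-54.31953) = 3.65083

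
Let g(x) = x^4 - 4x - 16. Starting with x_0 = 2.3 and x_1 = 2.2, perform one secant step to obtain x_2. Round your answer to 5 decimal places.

2.23305

g(2.3) = 2.7841000, g(2.2) = -1.3744000
x_2 = 2.2000000 − (-1.3744000)·(2.2000000 − 2.3000000) / (-1.3744000 − 2.7841000) = 2.2000000 − (0.1374400)/(-4.1585000) = 2.2330504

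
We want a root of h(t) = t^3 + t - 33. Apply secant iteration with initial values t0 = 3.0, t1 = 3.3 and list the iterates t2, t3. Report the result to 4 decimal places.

3.0974, 3.1033

h(3.0) = -3.000000, h(3.3) = 6.237000
t2 = 3.300000 − 6.237000·(3.300000 − 3.000000) / (6.237000 − (-3.000000)) = 3.300000 − (1.871100)/(9.237000) = 3.097434
h(3.097434) = -0.185476
t3 = 3.097434 − (-0.185476)·(3.097434 − 3.300000) / (-0.185476 − 6.237000) = 3.097434 − (0.037571)/(-6.422476) = 3.103284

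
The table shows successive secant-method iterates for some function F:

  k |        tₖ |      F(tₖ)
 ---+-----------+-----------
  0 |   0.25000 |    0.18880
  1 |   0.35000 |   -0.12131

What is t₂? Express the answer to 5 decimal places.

0.31088

t₂ = 0.35000 − (-0.12131)·(0.35000 − 0.25000) / (-0.12131 − 0.18880)
   = 0.35000 − (-0.0121310)/(-0.3101100) = 0.3108816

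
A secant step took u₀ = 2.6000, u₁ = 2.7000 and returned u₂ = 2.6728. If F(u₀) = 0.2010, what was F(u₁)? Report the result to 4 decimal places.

-0.0751

The secant line through (2.6000, 0.2010) and (2.7000, F(u₁)) crosses zero at u₂ = 2.6728.
So (2.6000, 0.2010), (2.7000, F(u₁)), (2.6728, 0) are collinear:
F(u₁) = 0.2010 · (2.7000 − 2.6728) / (2.6000 − 2.6728) = 0.2010 · (0.027200)/(-0.072800) = -0.075099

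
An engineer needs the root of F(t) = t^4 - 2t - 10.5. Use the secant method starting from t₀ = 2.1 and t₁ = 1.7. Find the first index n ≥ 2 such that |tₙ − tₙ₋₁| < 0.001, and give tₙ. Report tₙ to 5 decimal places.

F(2.1) = 4.7481000, F(1.7) = -5.5479000
t₂ = 1.7000000 − (-5.5479000)·(-0.4000000)/(-10.2960000) = 1.9155361;  |Δ| = 0.2155361
F(1.9155361) = -0.8674663
t₃ = 1.9155361 − (-0.8674663)·(0.2155361)/(4.6804337) = 1.9554834;  |Δ| = 0.0399472
F(1.9554834) = 0.2113604
t₄ = 1.9554834 − 0.2113604·(0.0399472)/(1.0788267) = 1.9476570;  |Δ| = 0.0078263
F(1.9476570) = -0.0056743
t₅ = 1.9476570 − (-0.0056743)·(-0.0078263)/(-0.2170347) = 1.9478616;  |Δ| = 0.0002046
|t₅ − t₄| = 0.0002046 < 0.001

n = 5, tₙ = 1.94786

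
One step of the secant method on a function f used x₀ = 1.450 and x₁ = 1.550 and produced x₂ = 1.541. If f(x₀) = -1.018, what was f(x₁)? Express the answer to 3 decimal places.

The secant line through (1.450, -1.018) and (1.550, f(x₁)) crosses zero at x₂ = 1.541.
So (1.450, -1.018), (1.550, f(x₁)), (1.541, 0) are collinear:
f(x₁) = -1.018 · (1.550 − 1.541) / (1.450 − 1.541) = -1.018 · (0.00900)/(-0.09100) = 0.10068

0.101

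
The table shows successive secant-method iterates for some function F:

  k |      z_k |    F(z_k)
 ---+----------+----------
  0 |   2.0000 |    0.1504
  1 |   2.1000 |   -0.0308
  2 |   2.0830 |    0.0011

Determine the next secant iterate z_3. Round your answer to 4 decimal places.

z_3 = 2.0830 − 0.0011·(2.0830 − 2.1000) / (0.0011 − (-0.0308))
   = 2.0830 − (-0.000019)/(0.031900) = 2.083586

2.0836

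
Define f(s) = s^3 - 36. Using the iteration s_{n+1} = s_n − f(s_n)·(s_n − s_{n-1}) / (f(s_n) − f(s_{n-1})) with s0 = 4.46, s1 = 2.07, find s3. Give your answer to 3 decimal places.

f(4.46) = 52.71654, f(2.07) = -27.13026
s2 = 2.07000 − (-27.13026)·(2.07000 − 4.46000) / (-27.13026 − 52.71654) = 2.07000 − (64.84131)/(-79.84679) = 2.88207
f(2.88207) = -12.06054
s3 = 2.88207 − (-12.06054)·(2.88207 − 2.07000) / (-12.06054 − (-27.13026)) = 2.88207 − (-9.79402)/(15.06971) = 3.53199

3.532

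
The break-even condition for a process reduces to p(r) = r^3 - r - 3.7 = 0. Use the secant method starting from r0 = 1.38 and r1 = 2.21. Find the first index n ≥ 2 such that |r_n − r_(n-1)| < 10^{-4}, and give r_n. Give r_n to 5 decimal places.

p(1.38) = -2.4519280, p(2.21) = 4.8838610
r2 = 2.2100000 − 4.8838610·(0.8300000)/(7.3357890) = 1.6574208;  |Δ| = 0.5525792
p(1.6574208) = -0.8044136
r3 = 1.6574208 − (-0.8044136)·(-0.5525792)/(-5.6882746) = 1.7355644;  |Δ| = 0.0781436
p(1.7355644) = -0.2077257
r4 = 1.7355644 − (-0.2077257)·(0.0781436)/(0.5966880) = 1.7627686;  |Δ| = 0.0272042
p(1.7627686) = 0.0147759
r5 = 1.7627686 − 0.0147759·(0.0272042)/(0.2225016) = 1.7609620;  |Δ| = 0.0018066
p(1.7609620) = -0.0002413
r6 = 1.7609620 − (-0.0002413)·(-0.0018066)/(-0.0150172) = 1.7609910;  |Δ| = 0.0000290
|r6 − r5| = 0.0000290 < 10^{-4}

n = 6, r_n = 1.76099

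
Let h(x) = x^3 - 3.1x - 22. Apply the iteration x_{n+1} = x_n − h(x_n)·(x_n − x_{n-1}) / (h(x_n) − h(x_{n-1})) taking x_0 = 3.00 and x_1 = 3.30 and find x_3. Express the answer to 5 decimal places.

h(3.00) = -4.3000000, h(3.30) = 3.7070000
x_2 = 3.3000000 − 3.7070000·(3.3000000 − 3.0000000) / (3.7070000 − (-4.3000000)) = 3.3000000 − (1.1121000)/(8.0070000) = 3.1611090
h(3.1611090) = -0.2117074
x_3 = 3.1611090 − (-0.2117074)·(3.1611090 − 3.3000000) / (-0.2117074 − 3.7070000) = 3.1611090 − (0.0294042)/(-3.9187074) = 3.1686126

3.16861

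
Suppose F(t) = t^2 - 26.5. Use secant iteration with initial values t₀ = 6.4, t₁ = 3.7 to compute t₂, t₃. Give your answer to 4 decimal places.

F(6.4) = 14.460000, F(3.7) = -12.810000
t₂ = 3.700000 − (-12.810000)·(3.700000 − 6.400000) / (-12.810000 − 14.460000) = 3.700000 − (34.587000)/(-27.270000) = 4.968317
F(4.968317) = -1.815828
t₃ = 4.968317 − (-1.815828)·(4.968317 − 3.700000) / (-1.815828 − (-12.810000)) = 4.968317 − (-2.303045)/(10.994172) = 5.177796

4.9683, 5.1778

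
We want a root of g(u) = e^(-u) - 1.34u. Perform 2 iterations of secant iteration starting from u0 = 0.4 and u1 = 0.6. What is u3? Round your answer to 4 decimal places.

g(0.4) = 0.134320, g(0.6) = -0.255188
u2 = 0.600000 − (-0.255188)·(0.600000 − 0.400000) / (-0.255188 − 0.134320) = 0.600000 − (-0.051038)/(-0.389508) = 0.468969
g(0.468969) = -0.002772
u3 = 0.468969 − (-0.002772)·(0.468969 − 0.600000) / (-0.002772 − (-0.255188)) = 0.468969 − (0.000363)/(0.252417) = 0.467530

0.4675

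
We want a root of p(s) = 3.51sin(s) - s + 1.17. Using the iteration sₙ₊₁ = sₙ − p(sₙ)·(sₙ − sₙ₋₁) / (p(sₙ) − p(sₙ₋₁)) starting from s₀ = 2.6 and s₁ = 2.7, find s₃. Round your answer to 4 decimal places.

p(2.6) = 0.379410, p(2.7) = -0.029897
s₂ = 2.700000 − (-0.029897)·(2.700000 − 2.600000) / (-0.029897 − 0.379410) = 2.700000 − (-0.002990)/(-0.409306) = 2.692696
p(2.692696) = 0.000546
s₃ = 2.692696 − 0.000546·(2.692696 − 2.700000) / (0.000546 − (-0.029897)) = 2.692696 − (-0.000004)/(0.030442) = 2.692827

2.6928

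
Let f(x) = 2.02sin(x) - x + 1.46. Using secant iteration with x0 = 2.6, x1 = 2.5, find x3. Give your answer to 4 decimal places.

f(2.6) = -0.098687, f(2.5) = 0.168914
x2 = 2.500000 − 0.168914·(2.500000 − 2.600000) / (0.168914 − (-0.098687)) = 2.500000 − (-0.016891)/(0.267601) = 2.563121
f(2.563121) = 0.001302
x3 = 2.563121 − 0.001302·(2.563121 − 2.500000) / (0.001302 − 0.168914) = 2.563121 − (0.000082)/(-0.167611) = 2.563612

2.5636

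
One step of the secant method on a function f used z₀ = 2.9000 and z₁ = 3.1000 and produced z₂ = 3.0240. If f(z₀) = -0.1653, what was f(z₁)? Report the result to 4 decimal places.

0.1013

The secant line through (2.9000, -0.1653) and (3.1000, f(z₁)) crosses zero at z₂ = 3.0240.
So (2.9000, -0.1653), (3.1000, f(z₁)), (3.0240, 0) are collinear:
f(z₁) = -0.1653 · (3.1000 − 3.0240) / (2.9000 − 3.0240) = -0.1653 · (0.076000)/(-0.124000) = 0.101313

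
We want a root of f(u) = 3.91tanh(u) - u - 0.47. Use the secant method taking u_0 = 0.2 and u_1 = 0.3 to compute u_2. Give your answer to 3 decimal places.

f(0.2) = 0.10174, f(0.3) = 0.36903
u_2 = 0.30000 − 0.36903·(0.30000 − 0.20000) / (0.36903 − 0.10174) = 0.30000 − (0.03690)/(0.26729) = 0.16194

0.162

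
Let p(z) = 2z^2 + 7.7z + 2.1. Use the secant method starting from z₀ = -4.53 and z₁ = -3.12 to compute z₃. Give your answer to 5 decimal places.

-3.57248

p(-4.53) = 8.2608000, p(-3.12) = -2.4552000
z₂ = -3.1200000 − (-2.4552000)·(-3.1200000 − (-4.5300000)) / (-2.4552000 − 8.2608000) = -3.1200000 − (-3.4618320)/(-10.7160000) = -3.4430526
p(-3.4430526) = -0.7022824
z₃ = -3.4430526 − (-0.7022824)·(-3.4430526 − (-3.1200000)) / (-0.7022824 − (-2.4552000)) = -3.4430526 − (0.2268742)/(1.7529176) = -3.5724792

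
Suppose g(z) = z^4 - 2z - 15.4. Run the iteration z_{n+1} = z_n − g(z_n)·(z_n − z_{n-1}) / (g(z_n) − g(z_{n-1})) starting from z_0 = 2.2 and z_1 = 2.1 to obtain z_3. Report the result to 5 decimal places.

g(2.2) = 3.6256000, g(2.1) = -0.1519000
z_2 = 2.1000000 − (-0.1519000)·(2.1000000 − 2.2000000) / (-0.1519000 − 3.6256000) = 2.1000000 − (0.0151900)/(-3.7775000) = 2.1040212
g(2.1040212) = -0.0105534
z_3 = 2.1040212 − (-0.0105534)·(2.1040212 − 2.1000000) / (-0.0105534 − (-0.1519000)) = 2.1040212 − (-0.0000424)/(0.1413466) = 2.1043214

2.10432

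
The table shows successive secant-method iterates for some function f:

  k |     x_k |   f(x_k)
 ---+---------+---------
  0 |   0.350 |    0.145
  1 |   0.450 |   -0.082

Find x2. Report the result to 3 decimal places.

0.414

x2 = 0.450 − (-0.082)·(0.450 − 0.350) / (-0.082 − 0.145)
   = 0.450 − (-0.00820)/(-0.22700) = 0.41388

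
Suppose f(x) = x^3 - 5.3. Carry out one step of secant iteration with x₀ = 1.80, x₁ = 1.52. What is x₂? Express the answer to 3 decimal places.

f(1.80) = 0.53200, f(1.52) = -1.78819
x₂ = 1.52000 − (-1.78819)·(1.52000 − 1.80000) / (-1.78819 − 0.53200) = 1.52000 − (0.50069)/(-2.32019) = 1.73580

1.736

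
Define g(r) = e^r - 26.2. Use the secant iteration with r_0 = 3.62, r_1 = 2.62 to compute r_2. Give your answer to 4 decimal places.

g(3.62) = 11.137568, g(2.62) = -12.464276
r_2 = 2.620000 − (-12.464276)·(2.620000 − 3.620000) / (-12.464276 − 11.137568) = 2.620000 − (12.464276)/(-23.601844) = 3.148106

3.1481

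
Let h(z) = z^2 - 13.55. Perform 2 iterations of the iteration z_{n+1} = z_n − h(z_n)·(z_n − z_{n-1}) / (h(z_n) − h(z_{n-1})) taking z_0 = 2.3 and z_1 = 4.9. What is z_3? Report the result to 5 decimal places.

h(2.3) = -8.2600000, h(4.9) = 10.4600000
z_2 = 4.9000000 − 10.4600000·(4.9000000 − 2.3000000) / (10.4600000 − (-8.2600000)) = 4.9000000 − (27.1960000)/(18.7200000) = 3.4472222
h(3.4472222) = -1.6666590
z_3 = 3.4472222 − (-1.6666590)·(3.4472222 − 4.9000000) / (-1.6666590 − 10.4600000) = 3.4472222 − (2.4212851)/(-12.1266590) = 3.6468885

3.64689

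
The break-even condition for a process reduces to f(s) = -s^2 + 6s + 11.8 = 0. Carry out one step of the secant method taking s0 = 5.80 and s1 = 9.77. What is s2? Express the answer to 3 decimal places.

f(5.80) = 12.96000, f(9.77) = -25.03290
s2 = 9.77000 − (-25.03290)·(9.77000 − 5.80000) / (-25.03290 − 12.96000) = 9.77000 − (-99.38061)/(-37.99290) = 7.15423

7.154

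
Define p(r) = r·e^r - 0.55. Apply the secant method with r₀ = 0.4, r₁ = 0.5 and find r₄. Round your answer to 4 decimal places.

p(0.4) = 0.046730, p(0.5) = 0.274361
r₂ = 0.500000 − 0.274361·(0.500000 − 0.400000) / (0.274361 − 0.046730) = 0.500000 − (0.027436)/(0.227631) = 0.379471
p(0.379471) = 0.004602
r₃ = 0.379471 − 0.004602·(0.379471 − 0.500000) / (0.004602 − 0.274361) = 0.379471 − (-0.000555)/(-0.269759) = 0.377415
p(0.377415) = 0.000464
r₄ = 0.377415 − 0.000464·(0.377415 − 0.379471) / (0.000464 − 0.004602) = 0.377415 − (-0.000001)/(-0.004138) = 0.377185

0.3772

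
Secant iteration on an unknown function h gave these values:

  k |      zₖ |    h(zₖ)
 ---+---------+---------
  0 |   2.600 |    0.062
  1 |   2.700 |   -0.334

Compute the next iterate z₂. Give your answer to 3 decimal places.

2.616

z₂ = 2.700 − (-0.334)·(2.700 − 2.600) / (-0.334 − 0.062)
   = 2.700 − (-0.03340)/(-0.39600) = 2.61566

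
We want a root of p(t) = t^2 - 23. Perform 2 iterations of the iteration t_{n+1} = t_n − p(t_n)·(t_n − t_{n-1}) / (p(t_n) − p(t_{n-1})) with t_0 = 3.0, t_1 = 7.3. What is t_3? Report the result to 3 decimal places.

p(3.0) = -14.00000, p(7.3) = 30.29000
t_2 = 7.30000 − 30.29000·(7.30000 − 3.00000) / (30.29000 − (-14.00000)) = 7.30000 − (130.24700)/(44.29000) = 4.35922
p(4.35922) = -3.99717
t_3 = 4.35922 − (-3.99717)·(4.35922 − 7.30000) / (-3.99717 − 30.29000) = 4.35922 − (11.75479)/(-34.28717) = 4.70206

4.702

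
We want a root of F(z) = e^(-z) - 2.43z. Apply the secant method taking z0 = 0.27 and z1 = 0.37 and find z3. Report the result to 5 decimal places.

F(0.27) = 0.1072795, F(0.37) = -0.2083657
z2 = 0.3700000 − (-0.2083657)·(0.3700000 − 0.2700000) / (-0.2083657 − 0.1072795) = 0.3700000 − (-0.0208366)/(-0.3156452) = 0.3039874
F(0.3039874) = -0.0008191
z3 = 0.3039874 − (-0.0008191)·(0.3039874 − 0.3700000) / (-0.0008191 − (-0.2083657)) = 0.3039874 − (0.0000541)/(0.2075465) = 0.3037268

0.30373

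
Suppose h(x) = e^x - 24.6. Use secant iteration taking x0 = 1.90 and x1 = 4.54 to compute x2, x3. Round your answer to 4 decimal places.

h(1.90) = -17.914106, h(4.54) = 69.090800
x2 = 4.540000 − 69.090800·(4.540000 − 1.900000) / (69.090800 − (-17.914106)) = 4.540000 − (182.399712)/(87.004906) = 2.443570
h(2.443570) = -13.085930
x3 = 2.443570 − (-13.085930)·(2.443570 − 4.540000) / (-13.085930 − 69.090800) = 2.443570 − (27.433738)/(-82.176730) = 2.777408

2.4436, 2.7774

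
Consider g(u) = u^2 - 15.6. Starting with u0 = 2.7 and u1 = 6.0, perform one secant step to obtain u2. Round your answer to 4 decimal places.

g(2.7) = -8.310000, g(6.0) = 20.400000
u2 = 6.000000 − 20.400000·(6.000000 − 2.700000) / (20.400000 − (-8.310000)) = 6.000000 − (67.320000)/(28.710000) = 3.655172

3.6552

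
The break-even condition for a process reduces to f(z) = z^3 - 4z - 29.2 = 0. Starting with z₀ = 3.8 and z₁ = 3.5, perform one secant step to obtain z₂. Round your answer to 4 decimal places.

f(3.8) = 10.472000, f(3.5) = -0.325000
z₂ = 3.500000 − (-0.325000)·(3.500000 − 3.800000) / (-0.325000 − 10.472000) = 3.500000 − (0.097500)/(-10.797000) = 3.509030

3.5090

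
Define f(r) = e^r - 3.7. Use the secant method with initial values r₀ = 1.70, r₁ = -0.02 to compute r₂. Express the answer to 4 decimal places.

1.0210

f(1.70) = 1.773947, f(-0.02) = -2.719801
r₂ = -0.020000 − (-2.719801)·(-0.020000 − 1.700000) / (-2.719801 − 1.773947) = -0.020000 − (4.678058)/(-4.493749) = 1.021015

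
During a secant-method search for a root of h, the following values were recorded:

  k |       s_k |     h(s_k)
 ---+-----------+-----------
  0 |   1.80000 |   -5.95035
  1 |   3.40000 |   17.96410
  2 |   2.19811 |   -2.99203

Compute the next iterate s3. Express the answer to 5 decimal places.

s3 = 2.19811 − (-2.99203)·(2.19811 − 3.40000) / (-2.99203 − 17.96410)
   = 2.19811 − (3.5960909)/(-20.9561300) = 2.3697109

2.36971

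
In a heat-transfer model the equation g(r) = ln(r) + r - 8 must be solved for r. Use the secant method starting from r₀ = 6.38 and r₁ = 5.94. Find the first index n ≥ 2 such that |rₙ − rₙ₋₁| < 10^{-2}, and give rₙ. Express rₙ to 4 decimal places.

n = 3, rₙ = 6.1789

g(6.38) = 0.233168, g(5.94) = -0.278291
r₂ = 5.940000 − (-0.278291)·(-0.440000)/(-0.511459) = 6.179409;  |Δ| = 0.239409
g(6.179409) = 0.000632
r₃ = 6.179409 − 0.000632·(0.239409)/(0.278923) = 6.178867;  |Δ| = 0.000542
|r₃ − r₂| = 0.000542 < 10^{-2}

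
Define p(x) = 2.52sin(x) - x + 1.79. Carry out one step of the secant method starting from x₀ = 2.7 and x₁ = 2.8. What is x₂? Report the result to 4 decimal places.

2.7502

p(2.7) = 0.166997, p(2.8) = -0.165830
x₂ = 2.800000 − (-0.165830)·(2.800000 − 2.700000) / (-0.165830 − 0.166997) = 2.800000 − (-0.016583)/(-0.332827) = 2.750175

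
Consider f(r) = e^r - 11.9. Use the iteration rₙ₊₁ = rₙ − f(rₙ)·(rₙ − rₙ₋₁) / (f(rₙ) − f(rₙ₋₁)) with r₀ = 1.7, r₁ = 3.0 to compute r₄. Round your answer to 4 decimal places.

2.4819

f(1.7) = -6.426053, f(3.0) = 8.185537
r₂ = 3.000000 − 8.185537·(3.000000 − 1.700000) / (8.185537 − (-6.426053)) = 3.000000 − (10.641198)/(14.611590) = 2.271729
f(2.271729) = -2.203850
r₃ = 2.271729 − (-2.203850)·(2.271729 − 3.000000) / (-2.203850 − 8.185537) = 2.271729 − (1.605000)/(-10.389387) = 2.426214
f(2.426214) = -0.584047
r₄ = 2.426214 − (-0.584047)·(2.426214 − 2.271729) / (-0.584047 − (-2.203850)) = 2.426214 − (-0.090226)/(1.619803) = 2.481915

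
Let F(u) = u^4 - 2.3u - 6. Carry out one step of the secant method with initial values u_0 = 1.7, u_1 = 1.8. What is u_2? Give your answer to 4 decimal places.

F(1.7) = -1.557900, F(1.8) = 0.357600
u_2 = 1.800000 − 0.357600·(1.800000 − 1.700000) / (0.357600 − (-1.557900)) = 1.800000 − (0.035760)/(1.915500) = 1.781331

1.7813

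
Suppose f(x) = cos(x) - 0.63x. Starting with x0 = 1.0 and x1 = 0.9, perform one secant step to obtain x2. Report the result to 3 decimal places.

f(1.0) = -0.08970, f(0.9) = 0.05461
x2 = 0.90000 − 0.05461·(0.90000 − 1.00000) / (0.05461 − (-0.08970)) = 0.90000 − (-0.00546)/(0.14431) = 0.93784

0.938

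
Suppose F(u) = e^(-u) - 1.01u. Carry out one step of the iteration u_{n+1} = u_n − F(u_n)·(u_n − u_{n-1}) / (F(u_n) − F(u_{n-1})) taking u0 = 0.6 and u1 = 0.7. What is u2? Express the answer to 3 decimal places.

F(0.6) = -0.05719, F(0.7) = -0.21041
u2 = 0.70000 − (-0.21041)·(0.70000 − 0.60000) / (-0.21041 − (-0.05719)) = 0.70000 − (-0.02104)/(-0.15323) = 0.56268

0.563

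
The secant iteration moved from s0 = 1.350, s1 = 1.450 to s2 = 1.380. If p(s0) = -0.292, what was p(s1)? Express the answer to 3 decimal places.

0.681

The secant line through (1.350, -0.292) and (1.450, p(s1)) crosses zero at s2 = 1.380.
So (1.350, -0.292), (1.450, p(s1)), (1.380, 0) are collinear:
p(s1) = -0.292 · (1.450 − 1.380) / (1.350 − 1.380) = -0.292 · (0.07000)/(-0.03000) = 0.68133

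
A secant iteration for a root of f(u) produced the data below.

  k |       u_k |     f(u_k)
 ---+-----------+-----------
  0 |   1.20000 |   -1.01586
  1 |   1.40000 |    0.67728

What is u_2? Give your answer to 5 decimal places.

u_2 = 1.40000 − 0.67728·(1.40000 − 1.20000) / (0.67728 − (-1.01586))
   = 1.40000 − (0.1354560)/(1.6931400) = 1.3199972

1.32000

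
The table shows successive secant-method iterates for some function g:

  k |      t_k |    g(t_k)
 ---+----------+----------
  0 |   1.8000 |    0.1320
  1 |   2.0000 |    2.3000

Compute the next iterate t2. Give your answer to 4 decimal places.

1.7878

t2 = 2.0000 − 2.3000·(2.0000 − 1.8000) / (2.3000 − 0.1320)
   = 2.0000 − (0.460000)/(2.168000) = 1.787823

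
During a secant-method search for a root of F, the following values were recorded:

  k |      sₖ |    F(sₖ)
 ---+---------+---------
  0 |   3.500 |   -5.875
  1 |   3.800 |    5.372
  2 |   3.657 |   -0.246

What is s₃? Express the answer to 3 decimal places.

s₃ = 3.657 − (-0.246)·(3.657 − 3.800) / (-0.246 − 5.372)
   = 3.657 − (0.03518)/(-5.61800) = 3.66326

3.663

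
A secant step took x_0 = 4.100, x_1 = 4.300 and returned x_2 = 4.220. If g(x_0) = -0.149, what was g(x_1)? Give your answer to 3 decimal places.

The secant line through (4.100, -0.149) and (4.300, g(x_1)) crosses zero at x_2 = 4.220.
So (4.100, -0.149), (4.300, g(x_1)), (4.220, 0) are collinear:
g(x_1) = -0.149 · (4.300 − 4.220) / (4.100 − 4.220) = -0.149 · (0.08000)/(-0.12000) = 0.09933

0.099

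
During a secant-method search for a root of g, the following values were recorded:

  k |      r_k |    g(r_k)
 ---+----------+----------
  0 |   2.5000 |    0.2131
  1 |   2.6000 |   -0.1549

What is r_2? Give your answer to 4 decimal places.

2.5579

r_2 = 2.6000 − (-0.1549)·(2.6000 − 2.5000) / (-0.1549 − 0.2131)
   = 2.6000 − (-0.015490)/(-0.368000) = 2.557908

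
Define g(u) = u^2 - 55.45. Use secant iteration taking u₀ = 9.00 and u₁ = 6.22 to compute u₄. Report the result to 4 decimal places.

7.4464

g(9.00) = 25.550000, g(6.22) = -16.761600
u₂ = 6.220000 − (-16.761600)·(6.220000 − 9.000000) / (-16.761600 − 25.550000) = 6.220000 − (46.597248)/(-42.311600) = 7.321288
g(7.321288) = -1.848745
u₃ = 7.321288 − (-1.848745)·(7.321288 − 6.220000) / (-1.848745 − (-16.761600)) = 7.321288 − (-2.036001)/(14.912855) = 7.457814
g(7.457814) = 0.168995
u₄ = 7.457814 − 0.168995·(7.457814 − 7.321288) / (0.168995 − (-1.848745)) = 7.457814 − (0.023072)/(2.017740) = 7.446380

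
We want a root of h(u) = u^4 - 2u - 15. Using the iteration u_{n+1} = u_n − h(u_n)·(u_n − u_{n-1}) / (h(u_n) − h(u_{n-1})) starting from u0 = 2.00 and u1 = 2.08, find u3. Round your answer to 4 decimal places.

h(2.00) = -3.000000, h(2.08) = -0.442263
u2 = 2.080000 − (-0.442263)·(2.080000 − 2.000000) / (-0.442263 − (-3.000000)) = 2.080000 − (-0.035381)/(2.557737) = 2.093833
h(2.093833) = 0.032986
u3 = 2.093833 − 0.032986·(2.093833 − 2.080000) / (0.032986 − (-0.442263)) = 2.093833 − (0.000456)/(0.475249) = 2.092873

2.0929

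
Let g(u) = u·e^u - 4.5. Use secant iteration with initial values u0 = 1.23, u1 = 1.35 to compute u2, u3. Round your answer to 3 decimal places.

1.265, 1.267

g(1.23) = -0.29189, g(1.35) = 0.70752
u2 = 1.35000 − 0.70752·(1.35000 − 1.23000) / (0.70752 − (-0.29189)) = 1.35000 − (0.08490)/(0.99941) = 1.26505
g(1.26505) = -0.01761
u3 = 1.26505 − (-0.01761)·(1.26505 − 1.35000) / (-0.01761 − 0.70752) = 1.26505 − (0.00150)/(-0.72513) = 1.26711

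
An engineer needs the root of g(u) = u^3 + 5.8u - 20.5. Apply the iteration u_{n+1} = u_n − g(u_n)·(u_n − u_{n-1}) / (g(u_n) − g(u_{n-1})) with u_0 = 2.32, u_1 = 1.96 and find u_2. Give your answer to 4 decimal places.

g(2.32) = 5.443168, g(1.96) = -1.602464
u_2 = 1.960000 − (-1.602464)·(1.960000 − 2.320000) / (-1.602464 − 5.443168) = 1.960000 − (0.576887)/(-7.045632) = 2.041879

2.0419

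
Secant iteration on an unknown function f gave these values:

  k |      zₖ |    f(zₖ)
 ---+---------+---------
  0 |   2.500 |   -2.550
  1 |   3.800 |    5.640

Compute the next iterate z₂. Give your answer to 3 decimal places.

2.905

z₂ = 3.800 − 5.640·(3.800 − 2.500) / (5.640 − (-2.550))
   = 3.800 − (7.33200)/(8.19000) = 2.90476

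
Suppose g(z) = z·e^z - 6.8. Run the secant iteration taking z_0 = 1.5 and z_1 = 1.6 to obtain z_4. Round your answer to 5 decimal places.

1.50688

g(1.5) = -0.0774664, g(1.6) = 1.1248519
z_2 = 1.6000000 − 1.1248519·(1.6000000 − 1.5000000) / (1.1248519 − (-0.0774664)) = 1.6000000 − (0.1124852)/(1.2023183) = 1.5064431
g(1.5064431) = -0.0049501
z_3 = 1.5064431 − (-0.0049501)·(1.5064431 − 1.6000000) / (-0.0049501 − 1.1248519) = 1.5064431 − (0.0004631)/(-1.1298020) = 1.5068530
g(1.5068530) = -0.0003145
z_4 = 1.5068530 − (-0.0003145)·(1.5068530 − 1.5064431) / (-0.0003145 − (-0.0049501)) = 1.5068530 − (-0.0000001)/(0.0046357) = 1.5068808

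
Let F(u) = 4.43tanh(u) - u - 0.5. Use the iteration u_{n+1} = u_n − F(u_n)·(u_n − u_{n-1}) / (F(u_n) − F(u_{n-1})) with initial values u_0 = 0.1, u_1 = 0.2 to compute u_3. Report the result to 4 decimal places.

0.1471

F(0.1) = -0.158471, F(0.2) = 0.174373
u_2 = 0.200000 − 0.174373·(0.200000 − 0.100000) / (0.174373 − (-0.158471)) = 0.200000 − (0.017437)/(0.332843) = 0.147611
F(0.147611) = 0.001598
u_3 = 0.147611 − 0.001598·(0.147611 − 0.200000) / (0.001598 − 0.174373) = 0.147611 − (-0.000084)/(-0.172775) = 0.147127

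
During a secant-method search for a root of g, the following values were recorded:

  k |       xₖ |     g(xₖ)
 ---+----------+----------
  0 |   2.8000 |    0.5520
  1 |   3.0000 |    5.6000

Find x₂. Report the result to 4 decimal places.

x₂ = 3.0000 − 5.6000·(3.0000 − 2.8000) / (5.6000 − 0.5520)
   = 3.0000 − (1.120000)/(5.048000) = 2.778130

2.7781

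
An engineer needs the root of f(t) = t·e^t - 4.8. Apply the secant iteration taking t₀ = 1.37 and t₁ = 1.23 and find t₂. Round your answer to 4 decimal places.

f(1.37) = 0.591430, f(1.23) = -0.591888
t₂ = 1.230000 − (-0.591888)·(1.230000 − 1.370000) / (-0.591888 − 0.591430) = 1.230000 − (0.082864)/(-1.183318) = 1.300027

1.3000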